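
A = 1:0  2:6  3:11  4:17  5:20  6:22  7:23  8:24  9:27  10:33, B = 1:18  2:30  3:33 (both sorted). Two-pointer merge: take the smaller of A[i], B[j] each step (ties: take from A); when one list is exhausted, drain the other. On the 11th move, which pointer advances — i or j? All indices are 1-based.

j

i=1 j=1: A[i]=0<=B[j]=18 take 0, i++
i=2 j=1: A[i]=6<=B[j]=18 take 6, i++
i=3 j=1: A[i]=11<=B[j]=18 take 11, i++
i=4 j=1: A[i]=17<=B[j]=18 take 17, i++
i=5 j=1: A[i]=20>B[j]=18 take 18, j++
i=5 j=2: A[i]=20<=B[j]=30 take 20, i++
i=6 j=2: A[i]=22<=B[j]=30 take 22, i++
i=7 j=2: A[i]=23<=B[j]=30 take 23, i++
i=8 j=2: A[i]=24<=B[j]=30 take 24, i++
i=9 j=2: A[i]=27<=B[j]=30 take 27, i++
i=10 j=2: A[i]=33>B[j]=30 take 30, j++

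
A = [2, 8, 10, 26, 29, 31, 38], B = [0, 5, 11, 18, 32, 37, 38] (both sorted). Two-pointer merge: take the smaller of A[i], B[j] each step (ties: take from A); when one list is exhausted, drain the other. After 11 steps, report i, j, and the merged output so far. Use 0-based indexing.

i=0 j=0: A[i]=2>B[j]=0 take 0, j++
i=0 j=1: A[i]=2<=B[j]=5 take 2, i++
i=1 j=1: A[i]=8>B[j]=5 take 5, j++
i=1 j=2: A[i]=8<=B[j]=11 take 8, i++
i=2 j=2: A[i]=10<=B[j]=11 take 10, i++
i=3 j=2: A[i]=26>B[j]=11 take 11, j++
i=3 j=3: A[i]=26>B[j]=18 take 18, j++
i=3 j=4: A[i]=26<=B[j]=32 take 26, i++
i=4 j=4: A[i]=29<=B[j]=32 take 29, i++
i=5 j=4: A[i]=31<=B[j]=32 take 31, i++
i=6 j=4: A[i]=38>B[j]=32 take 32, j++

i=6, j=5, merged so far=[0, 2, 5, 8, 10, 11, 18, 26, 29, 31, 32]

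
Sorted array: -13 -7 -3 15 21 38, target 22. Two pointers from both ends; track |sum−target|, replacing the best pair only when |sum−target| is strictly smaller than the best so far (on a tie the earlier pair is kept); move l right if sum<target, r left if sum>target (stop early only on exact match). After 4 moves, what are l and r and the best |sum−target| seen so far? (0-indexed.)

[0,5] -13+38=25 d=3 * → r--
[0,4] -13+21=8 d=14 → l++
[1,4] -7+21=14 d=8 → l++
[2,4] -3+21=18 d=4 → l++

l=3, r=4, best |Δ|=3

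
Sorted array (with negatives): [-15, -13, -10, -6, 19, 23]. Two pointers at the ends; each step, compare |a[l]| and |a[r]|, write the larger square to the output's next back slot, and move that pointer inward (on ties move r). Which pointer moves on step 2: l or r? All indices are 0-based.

r

[0,5] |-15|<=|23| out[5]=529 → r--
[0,4] |-15|<=|19| out[4]=361 → r--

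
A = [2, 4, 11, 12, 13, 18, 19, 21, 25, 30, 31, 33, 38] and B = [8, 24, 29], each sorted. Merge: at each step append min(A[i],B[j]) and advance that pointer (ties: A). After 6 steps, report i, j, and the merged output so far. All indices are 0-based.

i=5, j=1, merged so far=[2, 4, 8, 11, 12, 13]

i=0 j=0: A[i]=2<=B[j]=8 take 2, i++
i=1 j=0: A[i]=4<=B[j]=8 take 4, i++
i=2 j=0: A[i]=11>B[j]=8 take 8, j++
i=2 j=1: A[i]=11<=B[j]=24 take 11, i++
i=3 j=1: A[i]=12<=B[j]=24 take 12, i++
i=4 j=1: A[i]=13<=B[j]=24 take 13, i++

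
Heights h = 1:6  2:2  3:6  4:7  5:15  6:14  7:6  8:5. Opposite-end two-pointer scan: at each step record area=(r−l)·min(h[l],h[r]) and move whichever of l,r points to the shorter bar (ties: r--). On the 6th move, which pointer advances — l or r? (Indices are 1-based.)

[1,8] min(6,5)*7=35 best=35 * → r--
[1,7] min(6,6)*6=36 best=36 * → r--
[1,6] min(6,14)*5=30 best=36 → l++
[2,6] min(2,14)*4=8 best=36 → l++
[3,6] min(6,14)*3=18 best=36 → l++
[4,6] min(7,14)*2=14 best=36 → l++

l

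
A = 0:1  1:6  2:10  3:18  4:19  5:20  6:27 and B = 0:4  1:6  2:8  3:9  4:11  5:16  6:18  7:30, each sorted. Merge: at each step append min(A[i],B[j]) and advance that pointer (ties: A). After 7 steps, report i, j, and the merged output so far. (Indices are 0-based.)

[i=0,j=0] A[i]=1<=B[j]=4 take 1 → i++
[i=1,j=0] A[i]=6>B[j]=4 take 4 → j++
[i=1,j=1] A[i]=6<=B[j]=6 take 6 → i++
[i=2,j=1] A[i]=10>B[j]=6 take 6 → j++
[i=2,j=2] A[i]=10>B[j]=8 take 8 → j++
[i=2,j=3] A[i]=10>B[j]=9 take 9 → j++
[i=2,j=4] A[i]=10<=B[j]=11 take 10 → i++

i=3, j=4, merged so far=[1, 4, 6, 6, 8, 9, 10]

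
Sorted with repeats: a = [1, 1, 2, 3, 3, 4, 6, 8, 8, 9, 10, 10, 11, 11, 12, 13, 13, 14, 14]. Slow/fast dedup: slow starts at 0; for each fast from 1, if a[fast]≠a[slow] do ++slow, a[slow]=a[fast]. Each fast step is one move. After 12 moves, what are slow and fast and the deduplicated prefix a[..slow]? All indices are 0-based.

(s=0,f=1) a[fast]=1=a[slow] dup → fast++
(s=0,f=2) a[fast]=2≠a[slow]=1 write a[1]=2 → slow++,fast++
(s=1,f=3) a[fast]=3≠a[slow]=2 write a[2]=3 → slow++,fast++
(s=2,f=4) a[fast]=3=a[slow] dup → fast++
(s=2,f=5) a[fast]=4≠a[slow]=3 write a[3]=4 → slow++,fast++
(s=3,f=6) a[fast]=6≠a[slow]=4 write a[4]=6 → slow++,fast++
(s=4,f=7) a[fast]=8≠a[slow]=6 write a[5]=8 → slow++,fast++
(s=5,f=8) a[fast]=8=a[slow] dup → fast++
(s=5,f=9) a[fast]=9≠a[slow]=8 write a[6]=9 → slow++,fast++
(s=6,f=10) a[fast]=10≠a[slow]=9 write a[7]=10 → slow++,fast++
(s=7,f=11) a[fast]=10=a[slow] dup → fast++
(s=7,f=12) a[fast]=11≠a[slow]=10 write a[8]=11 → slow++,fast++

slow=8, fast=13, prefix=[1, 2, 3, 4, 6, 8, 9, 10, 11]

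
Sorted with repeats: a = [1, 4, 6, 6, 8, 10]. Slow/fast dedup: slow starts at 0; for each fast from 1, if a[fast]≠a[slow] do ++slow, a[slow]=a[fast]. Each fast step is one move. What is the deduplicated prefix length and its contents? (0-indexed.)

length 5; prefix = [1, 4, 6, 8, 10]

(s=0,f=1) a[fast]=4≠a[slow]=1 write a[1]=4 → slow++,fast++
(s=1,f=2) a[fast]=6≠a[slow]=4 write a[2]=6 → slow++,fast++
(s=2,f=3) a[fast]=6=a[slow] dup → fast++
(s=2,f=4) a[fast]=8≠a[slow]=6 write a[3]=8 → slow++,fast++
(s=3,f=5) a[fast]=10≠a[slow]=8 write a[4]=10 → slow++,fast++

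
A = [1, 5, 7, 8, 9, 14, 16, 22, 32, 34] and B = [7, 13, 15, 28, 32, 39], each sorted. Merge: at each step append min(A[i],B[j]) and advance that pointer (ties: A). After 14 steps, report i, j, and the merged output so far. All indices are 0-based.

i=0 j=0: A[i]=1<=B[j]=7 take 1, i++
i=1 j=0: A[i]=5<=B[j]=7 take 5, i++
i=2 j=0: A[i]=7<=B[j]=7 take 7, i++
i=3 j=0: A[i]=8>B[j]=7 take 7, j++
i=3 j=1: A[i]=8<=B[j]=13 take 8, i++
i=4 j=1: A[i]=9<=B[j]=13 take 9, i++
i=5 j=1: A[i]=14>B[j]=13 take 13, j++
i=5 j=2: A[i]=14<=B[j]=15 take 14, i++
i=6 j=2: A[i]=16>B[j]=15 take 15, j++
i=6 j=3: A[i]=16<=B[j]=28 take 16, i++
i=7 j=3: A[i]=22<=B[j]=28 take 22, i++
i=8 j=3: A[i]=32>B[j]=28 take 28, j++
i=8 j=4: A[i]=32<=B[j]=32 take 32, i++
i=9 j=4: A[i]=34>B[j]=32 take 32, j++

i=9, j=5, merged so far=[1, 5, 7, 7, 8, 9, 13, 14, 15, 16, 22, 28, 32, 32]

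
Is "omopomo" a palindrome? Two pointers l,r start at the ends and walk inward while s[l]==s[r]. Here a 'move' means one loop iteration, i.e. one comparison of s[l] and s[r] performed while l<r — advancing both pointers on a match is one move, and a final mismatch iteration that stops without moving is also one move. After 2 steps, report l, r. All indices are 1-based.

l=3, r=5

[1,7] 'o'=='o' → l++,r--
[2,6] 'm'=='m' → l++,r--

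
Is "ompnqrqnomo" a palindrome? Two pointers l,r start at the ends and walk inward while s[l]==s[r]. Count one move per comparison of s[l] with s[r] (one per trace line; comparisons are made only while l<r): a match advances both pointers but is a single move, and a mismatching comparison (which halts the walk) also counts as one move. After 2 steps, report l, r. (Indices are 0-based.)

[0,10] 'o'=='o' → l++,r--
[1,9] 'm'=='m' → l++,r--

l=2, r=8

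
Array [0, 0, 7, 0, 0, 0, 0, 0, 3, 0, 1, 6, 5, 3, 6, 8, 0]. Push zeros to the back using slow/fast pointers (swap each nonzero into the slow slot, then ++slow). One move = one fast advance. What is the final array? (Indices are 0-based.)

[7, 3, 1, 6, 5, 3, 6, 8, 0, 0, 0, 0, 0, 0, 0, 0, 0]

slow=0 fast=0: a[fast]=0, fast++
slow=0 fast=1: a[fast]=0, fast++
slow=0 fast=2: a[fast]=7≠0 swap→a[0]=7, slow++,fast++
slow=1 fast=3: a[fast]=0, fast++
slow=1 fast=4: a[fast]=0, fast++
slow=1 fast=5: a[fast]=0, fast++
slow=1 fast=6: a[fast]=0, fast++
slow=1 fast=7: a[fast]=0, fast++
slow=1 fast=8: a[fast]=3≠0 swap→a[1]=3, slow++,fast++
slow=2 fast=9: a[fast]=0, fast++
slow=2 fast=10: a[fast]=1≠0 swap→a[2]=1, slow++,fast++
slow=3 fast=11: a[fast]=6≠0 swap→a[3]=6, slow++,fast++
slow=4 fast=12: a[fast]=5≠0 swap→a[4]=5, slow++,fast++
slow=5 fast=13: a[fast]=3≠0 swap→a[5]=3, slow++,fast++
slow=6 fast=14: a[fast]=6≠0 swap→a[6]=6, slow++,fast++
slow=7 fast=15: a[fast]=8≠0 swap→a[7]=8, slow++,fast++
slow=8 fast=16: a[fast]=0, fast++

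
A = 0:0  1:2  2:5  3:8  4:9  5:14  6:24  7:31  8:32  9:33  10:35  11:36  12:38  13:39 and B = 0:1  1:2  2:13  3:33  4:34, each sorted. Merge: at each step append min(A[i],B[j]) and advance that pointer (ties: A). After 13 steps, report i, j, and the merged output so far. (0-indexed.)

i=10, j=3, merged so far=[0, 1, 2, 2, 5, 8, 9, 13, 14, 24, 31, 32, 33]

[i=0,j=0] A[i]=0<=B[j]=1 take 0 → i++
[i=1,j=0] A[i]=2>B[j]=1 take 1 → j++
[i=1,j=1] A[i]=2<=B[j]=2 take 2 → i++
[i=2,j=1] A[i]=5>B[j]=2 take 2 → j++
[i=2,j=2] A[i]=5<=B[j]=13 take 5 → i++
[i=3,j=2] A[i]=8<=B[j]=13 take 8 → i++
[i=4,j=2] A[i]=9<=B[j]=13 take 9 → i++
[i=5,j=2] A[i]=14>B[j]=13 take 13 → j++
[i=5,j=3] A[i]=14<=B[j]=33 take 14 → i++
[i=6,j=3] A[i]=24<=B[j]=33 take 24 → i++
[i=7,j=3] A[i]=31<=B[j]=33 take 31 → i++
[i=8,j=3] A[i]=32<=B[j]=33 take 32 → i++
[i=9,j=3] A[i]=33<=B[j]=33 take 33 → i++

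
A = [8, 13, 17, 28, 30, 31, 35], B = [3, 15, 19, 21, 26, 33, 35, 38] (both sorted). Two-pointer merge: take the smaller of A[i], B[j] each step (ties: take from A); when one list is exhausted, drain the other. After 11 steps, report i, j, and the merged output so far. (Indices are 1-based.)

[i=1,j=1] A[i]=8>B[j]=3 take 3 → j++
[i=1,j=2] A[i]=8<=B[j]=15 take 8 → i++
[i=2,j=2] A[i]=13<=B[j]=15 take 13 → i++
[i=3,j=2] A[i]=17>B[j]=15 take 15 → j++
[i=3,j=3] A[i]=17<=B[j]=19 take 17 → i++
[i=4,j=3] A[i]=28>B[j]=19 take 19 → j++
[i=4,j=4] A[i]=28>B[j]=21 take 21 → j++
[i=4,j=5] A[i]=28>B[j]=26 take 26 → j++
[i=4,j=6] A[i]=28<=B[j]=33 take 28 → i++
[i=5,j=6] A[i]=30<=B[j]=33 take 30 → i++
[i=6,j=6] A[i]=31<=B[j]=33 take 31 → i++

i=7, j=6, merged so far=[3, 8, 13, 15, 17, 19, 21, 26, 28, 30, 31]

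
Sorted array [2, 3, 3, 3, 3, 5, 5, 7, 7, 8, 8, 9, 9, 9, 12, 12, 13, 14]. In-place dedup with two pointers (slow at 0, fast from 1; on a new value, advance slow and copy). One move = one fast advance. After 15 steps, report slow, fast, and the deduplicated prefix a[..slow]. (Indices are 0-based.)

(s=0,f=1) a[fast]=3≠a[slow]=2 write a[1]=3 → slow++,fast++
(s=1,f=2) a[fast]=3=a[slow] dup → fast++
(s=1,f=3) a[fast]=3=a[slow] dup → fast++
(s=1,f=4) a[fast]=3=a[slow] dup → fast++
(s=1,f=5) a[fast]=5≠a[slow]=3 write a[2]=5 → slow++,fast++
(s=2,f=6) a[fast]=5=a[slow] dup → fast++
(s=2,f=7) a[fast]=7≠a[slow]=5 write a[3]=7 → slow++,fast++
(s=3,f=8) a[fast]=7=a[slow] dup → fast++
(s=3,f=9) a[fast]=8≠a[slow]=7 write a[4]=8 → slow++,fast++
(s=4,f=10) a[fast]=8=a[slow] dup → fast++
(s=4,f=11) a[fast]=9≠a[slow]=8 write a[5]=9 → slow++,fast++
(s=5,f=12) a[fast]=9=a[slow] dup → fast++
(s=5,f=13) a[fast]=9=a[slow] dup → fast++
(s=5,f=14) a[fast]=12≠a[slow]=9 write a[6]=12 → slow++,fast++
(s=6,f=15) a[fast]=12=a[slow] dup → fast++

slow=6, fast=16, prefix=[2, 3, 5, 7, 8, 9, 12]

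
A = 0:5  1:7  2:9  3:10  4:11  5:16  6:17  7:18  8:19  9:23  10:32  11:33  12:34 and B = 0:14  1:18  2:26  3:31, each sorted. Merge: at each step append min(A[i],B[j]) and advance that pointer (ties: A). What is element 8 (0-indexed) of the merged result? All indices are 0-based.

merged[8] = 18

i=0 j=0: A[i]=5<=B[j]=14 take 5, i++
i=1 j=0: A[i]=7<=B[j]=14 take 7, i++
i=2 j=0: A[i]=9<=B[j]=14 take 9, i++
i=3 j=0: A[i]=10<=B[j]=14 take 10, i++
i=4 j=0: A[i]=11<=B[j]=14 take 11, i++
i=5 j=0: A[i]=16>B[j]=14 take 14, j++
i=5 j=1: A[i]=16<=B[j]=18 take 16, i++
i=6 j=1: A[i]=17<=B[j]=18 take 17, i++
i=7 j=1: A[i]=18<=B[j]=18 take 18, i++
i=8 j=1: A[i]=19>B[j]=18 take 18, j++
i=8 j=2: A[i]=19<=B[j]=26 take 19, i++
i=9 j=2: A[i]=23<=B[j]=26 take 23, i++
i=10 j=2: A[i]=32>B[j]=26 take 26, j++
i=10 j=3: A[i]=32>B[j]=31 take 31, j++
i=10 j=4: B done, take A[i]=32, i++
i=11 j=4: B done, take A[i]=33, i++
i=12 j=4: B done, take A[i]=34, i++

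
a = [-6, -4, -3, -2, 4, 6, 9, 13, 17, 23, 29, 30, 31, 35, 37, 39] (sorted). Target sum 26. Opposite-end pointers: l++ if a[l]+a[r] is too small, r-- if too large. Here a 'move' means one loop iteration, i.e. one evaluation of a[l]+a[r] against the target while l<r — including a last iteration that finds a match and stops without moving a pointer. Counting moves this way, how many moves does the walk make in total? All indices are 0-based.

l=0 r=15: -6+39=33 >26, r--
l=0 r=14: -6+37=31 >26, r--
l=0 r=13: -6+35=29 >26, r--
l=0 r=12: -6+31=25 <26, l++
l=1 r=12: -4+31=27 >26, r--
l=1 r=11: -4+30=26, found

6 moves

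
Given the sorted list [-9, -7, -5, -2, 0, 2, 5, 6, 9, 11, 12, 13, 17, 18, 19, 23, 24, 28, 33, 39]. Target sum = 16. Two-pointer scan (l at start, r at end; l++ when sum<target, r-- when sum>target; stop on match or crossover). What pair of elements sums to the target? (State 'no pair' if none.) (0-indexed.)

[0,19] -9+39=30 >16 → r--
[0,18] -9+33=24 >16 → r--
[0,17] -9+28=19 >16 → r--
[0,16] -9+24=15 <16 → l++
[1,16] -7+24=17 >16 → r--
[1,15] -7+23=16 → found

(-7, 23)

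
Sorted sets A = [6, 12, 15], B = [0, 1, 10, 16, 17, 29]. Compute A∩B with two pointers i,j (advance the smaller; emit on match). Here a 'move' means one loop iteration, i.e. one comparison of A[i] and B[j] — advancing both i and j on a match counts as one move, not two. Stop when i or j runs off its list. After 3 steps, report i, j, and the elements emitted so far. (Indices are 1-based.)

i=2, j=3, emitted=[]

[i=1,j=1] 6>0 → j++
[i=1,j=2] 6>1 → j++
[i=1,j=3] 6<10 → i++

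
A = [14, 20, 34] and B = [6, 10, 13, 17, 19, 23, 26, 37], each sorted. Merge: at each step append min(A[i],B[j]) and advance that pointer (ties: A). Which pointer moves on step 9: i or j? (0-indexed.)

i=0 j=0: A[i]=14>B[j]=6 take 6, j++
i=0 j=1: A[i]=14>B[j]=10 take 10, j++
i=0 j=2: A[i]=14>B[j]=13 take 13, j++
i=0 j=3: A[i]=14<=B[j]=17 take 14, i++
i=1 j=3: A[i]=20>B[j]=17 take 17, j++
i=1 j=4: A[i]=20>B[j]=19 take 19, j++
i=1 j=5: A[i]=20<=B[j]=23 take 20, i++
i=2 j=5: A[i]=34>B[j]=23 take 23, j++
i=2 j=6: A[i]=34>B[j]=26 take 26, j++

j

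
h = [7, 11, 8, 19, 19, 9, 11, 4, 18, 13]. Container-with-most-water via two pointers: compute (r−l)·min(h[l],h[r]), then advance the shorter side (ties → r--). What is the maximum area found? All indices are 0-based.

l=0 r=9: min(7,13)*9=63 best=63 *, l++
l=1 r=9: min(11,13)*8=88 best=88 *, l++
l=2 r=9: min(8,13)*7=56 best=88, l++
l=3 r=9: min(19,13)*6=78 best=88, r--
l=3 r=8: min(19,18)*5=90 best=90 *, r--
l=3 r=7: min(19,4)*4=16 best=90, r--
l=3 r=6: min(19,11)*3=33 best=90, r--
l=3 r=5: min(19,9)*2=18 best=90, r--
l=3 r=4: min(19,19)*1=19 best=90, r--

max area = 90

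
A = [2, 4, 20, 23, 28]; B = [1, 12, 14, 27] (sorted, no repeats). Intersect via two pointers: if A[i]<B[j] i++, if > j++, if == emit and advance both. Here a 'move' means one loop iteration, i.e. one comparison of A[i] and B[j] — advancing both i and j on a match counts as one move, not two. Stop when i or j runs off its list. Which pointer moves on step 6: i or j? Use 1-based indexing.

i=1 j=1: 2>1, j++
i=1 j=2: 2<12, i++
i=2 j=2: 4<12, i++
i=3 j=2: 20>12, j++
i=3 j=3: 20>14, j++
i=3 j=4: 20<27, i++

i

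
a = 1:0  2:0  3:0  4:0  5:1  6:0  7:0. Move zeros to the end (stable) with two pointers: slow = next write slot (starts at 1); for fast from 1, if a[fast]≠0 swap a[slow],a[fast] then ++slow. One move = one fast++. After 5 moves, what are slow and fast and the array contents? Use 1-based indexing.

slow=1 fast=1: a[fast]=0, fast++
slow=1 fast=2: a[fast]=0, fast++
slow=1 fast=3: a[fast]=0, fast++
slow=1 fast=4: a[fast]=0, fast++
slow=1 fast=5: a[fast]=1≠0 swap→a[1]=1, slow++,fast++

slow=2, fast=6, a=[1, 0, 0, 0, 0, 0, 0]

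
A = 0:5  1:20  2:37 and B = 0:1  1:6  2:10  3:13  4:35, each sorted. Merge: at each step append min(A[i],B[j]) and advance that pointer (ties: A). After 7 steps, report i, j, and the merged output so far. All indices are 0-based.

i=0 j=0: A[i]=5>B[j]=1 take 1, j++
i=0 j=1: A[i]=5<=B[j]=6 take 5, i++
i=1 j=1: A[i]=20>B[j]=6 take 6, j++
i=1 j=2: A[i]=20>B[j]=10 take 10, j++
i=1 j=3: A[i]=20>B[j]=13 take 13, j++
i=1 j=4: A[i]=20<=B[j]=35 take 20, i++
i=2 j=4: A[i]=37>B[j]=35 take 35, j++

i=2, j=5, merged so far=[1, 5, 6, 10, 13, 20, 35]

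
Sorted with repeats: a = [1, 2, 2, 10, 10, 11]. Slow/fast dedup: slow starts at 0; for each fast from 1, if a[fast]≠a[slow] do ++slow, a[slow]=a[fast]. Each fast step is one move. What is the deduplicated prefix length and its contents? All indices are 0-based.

length 4; prefix = [1, 2, 10, 11]

(s=0,f=1) a[fast]=2≠a[slow]=1 write a[1]=2 → slow++,fast++
(s=1,f=2) a[fast]=2=a[slow] dup → fast++
(s=1,f=3) a[fast]=10≠a[slow]=2 write a[2]=10 → slow++,fast++
(s=2,f=4) a[fast]=10=a[slow] dup → fast++
(s=2,f=5) a[fast]=11≠a[slow]=10 write a[3]=11 → slow++,fast++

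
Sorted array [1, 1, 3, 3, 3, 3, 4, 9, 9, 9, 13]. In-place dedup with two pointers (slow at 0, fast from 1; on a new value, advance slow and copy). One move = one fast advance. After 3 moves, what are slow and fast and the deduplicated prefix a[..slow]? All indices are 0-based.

slow=0 fast=1: a[fast]=1=a[slow] dup, fast++
slow=0 fast=2: a[fast]=3≠a[slow]=1 write a[1]=3, slow++,fast++
slow=1 fast=3: a[fast]=3=a[slow] dup, fast++

slow=1, fast=4, prefix=[1, 3]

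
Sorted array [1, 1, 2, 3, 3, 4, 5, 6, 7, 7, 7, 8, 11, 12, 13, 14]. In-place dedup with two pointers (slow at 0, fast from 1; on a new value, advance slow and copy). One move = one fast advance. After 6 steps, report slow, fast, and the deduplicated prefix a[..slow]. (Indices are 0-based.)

slow=0 fast=1: a[fast]=1=a[slow] dup, fast++
slow=0 fast=2: a[fast]=2≠a[slow]=1 write a[1]=2, slow++,fast++
slow=1 fast=3: a[fast]=3≠a[slow]=2 write a[2]=3, slow++,fast++
slow=2 fast=4: a[fast]=3=a[slow] dup, fast++
slow=2 fast=5: a[fast]=4≠a[slow]=3 write a[3]=4, slow++,fast++
slow=3 fast=6: a[fast]=5≠a[slow]=4 write a[4]=5, slow++,fast++

slow=4, fast=7, prefix=[1, 2, 3, 4, 5]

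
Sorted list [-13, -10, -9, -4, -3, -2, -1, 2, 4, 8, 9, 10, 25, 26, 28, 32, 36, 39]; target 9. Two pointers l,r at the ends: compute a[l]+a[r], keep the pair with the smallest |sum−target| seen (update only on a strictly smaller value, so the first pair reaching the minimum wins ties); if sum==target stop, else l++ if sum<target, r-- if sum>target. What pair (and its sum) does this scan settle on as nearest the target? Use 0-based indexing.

pair (-1, 10) with sum 9 (|Δ|=0)

l=0 r=17: -13+39=26 d=17 *, r--
l=0 r=16: -13+36=23 d=14 *, r--
l=0 r=15: -13+32=19 d=10 *, r--
l=0 r=14: -13+28=15 d=6 *, r--
l=0 r=13: -13+26=13 d=4 *, r--
l=0 r=12: -13+25=12 d=3 *, r--
l=0 r=11: -13+10=-3 d=12, l++
l=1 r=11: -10+10=0 d=9, l++
l=2 r=11: -9+10=1 d=8, l++
l=3 r=11: -4+10=6 d=3, l++
l=4 r=11: -3+10=7 d=2 *, l++
l=5 r=11: -2+10=8 d=1 *, l++
l=6 r=11: -1+10=9 d=0 *, stop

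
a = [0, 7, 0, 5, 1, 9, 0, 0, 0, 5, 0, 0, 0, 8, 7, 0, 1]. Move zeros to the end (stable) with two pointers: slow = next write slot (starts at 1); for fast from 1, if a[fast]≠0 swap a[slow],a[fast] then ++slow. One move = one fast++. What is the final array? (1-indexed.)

slow=1 fast=1: a[fast]=0, fast++
slow=1 fast=2: a[fast]=7≠0 swap→a[1]=7, slow++,fast++
slow=2 fast=3: a[fast]=0, fast++
slow=2 fast=4: a[fast]=5≠0 swap→a[2]=5, slow++,fast++
slow=3 fast=5: a[fast]=1≠0 swap→a[3]=1, slow++,fast++
slow=4 fast=6: a[fast]=9≠0 swap→a[4]=9, slow++,fast++
slow=5 fast=7: a[fast]=0, fast++
slow=5 fast=8: a[fast]=0, fast++
slow=5 fast=9: a[fast]=0, fast++
slow=5 fast=10: a[fast]=5≠0 swap→a[5]=5, slow++,fast++
slow=6 fast=11: a[fast]=0, fast++
slow=6 fast=12: a[fast]=0, fast++
slow=6 fast=13: a[fast]=0, fast++
slow=6 fast=14: a[fast]=8≠0 swap→a[6]=8, slow++,fast++
slow=7 fast=15: a[fast]=7≠0 swap→a[7]=7, slow++,fast++
slow=8 fast=16: a[fast]=0, fast++
slow=8 fast=17: a[fast]=1≠0 swap→a[8]=1, slow++,fast++

[7, 5, 1, 9, 5, 8, 7, 1, 0, 0, 0, 0, 0, 0, 0, 0, 0]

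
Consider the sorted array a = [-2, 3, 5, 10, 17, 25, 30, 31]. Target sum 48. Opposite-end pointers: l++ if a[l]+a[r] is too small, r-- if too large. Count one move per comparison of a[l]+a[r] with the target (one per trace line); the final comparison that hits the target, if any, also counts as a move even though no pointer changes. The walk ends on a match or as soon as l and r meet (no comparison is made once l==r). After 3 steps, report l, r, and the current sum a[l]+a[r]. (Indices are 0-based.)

l=0 r=7: -2+31=29 <48, l++
l=1 r=7: 3+31=34 <48, l++
l=2 r=7: 5+31=36 <48, l++

l=3, r=7, sum=41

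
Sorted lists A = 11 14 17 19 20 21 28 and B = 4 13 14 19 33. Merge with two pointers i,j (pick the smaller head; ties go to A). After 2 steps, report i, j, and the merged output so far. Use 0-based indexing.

[i=0,j=0] A[i]=11>B[j]=4 take 4 → j++
[i=0,j=1] A[i]=11<=B[j]=13 take 11 → i++

i=1, j=1, merged so far=[4, 11]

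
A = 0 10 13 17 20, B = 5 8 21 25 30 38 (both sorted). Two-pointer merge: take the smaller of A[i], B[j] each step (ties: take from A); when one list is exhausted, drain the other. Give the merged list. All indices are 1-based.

[0, 5, 8, 10, 13, 17, 20, 21, 25, 30, 38]

i=1 j=1: A[i]=0<=B[j]=5 take 0, i++
i=2 j=1: A[i]=10>B[j]=5 take 5, j++
i=2 j=2: A[i]=10>B[j]=8 take 8, j++
i=2 j=3: A[i]=10<=B[j]=21 take 10, i++
i=3 j=3: A[i]=13<=B[j]=21 take 13, i++
i=4 j=3: A[i]=17<=B[j]=21 take 17, i++
i=5 j=3: A[i]=20<=B[j]=21 take 20, i++
i=6 j=3: A done, take B[j]=21, j++
i=6 j=4: A done, take B[j]=25, j++
i=6 j=5: A done, take B[j]=30, j++
i=6 j=6: A done, take B[j]=38, j++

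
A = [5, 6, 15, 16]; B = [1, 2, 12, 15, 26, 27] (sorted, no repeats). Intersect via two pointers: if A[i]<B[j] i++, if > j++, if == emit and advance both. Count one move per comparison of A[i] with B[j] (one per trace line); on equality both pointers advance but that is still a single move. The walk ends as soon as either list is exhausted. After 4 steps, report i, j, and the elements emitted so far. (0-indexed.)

i=2, j=2, emitted=[]

[i=0,j=0] 5>1 → j++
[i=0,j=1] 5>2 → j++
[i=0,j=2] 5<12 → i++
[i=1,j=2] 6<12 → i++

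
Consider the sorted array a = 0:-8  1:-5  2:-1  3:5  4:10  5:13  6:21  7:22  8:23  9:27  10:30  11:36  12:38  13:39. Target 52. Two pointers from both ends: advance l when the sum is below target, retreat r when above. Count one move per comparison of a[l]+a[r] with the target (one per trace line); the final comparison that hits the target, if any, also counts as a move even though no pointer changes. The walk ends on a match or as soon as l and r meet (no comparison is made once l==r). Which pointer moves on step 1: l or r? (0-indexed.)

l

l=0 r=13: -8+39=31 <52, l++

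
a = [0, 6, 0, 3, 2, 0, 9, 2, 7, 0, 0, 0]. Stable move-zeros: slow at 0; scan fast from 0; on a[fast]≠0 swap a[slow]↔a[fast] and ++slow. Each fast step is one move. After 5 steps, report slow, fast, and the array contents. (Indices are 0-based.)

(s=0,f=0) a[fast]=0 → fast++
(s=0,f=1) a[fast]=6≠0 swap→a[0]=6 → slow++,fast++
(s=1,f=2) a[fast]=0 → fast++
(s=1,f=3) a[fast]=3≠0 swap→a[1]=3 → slow++,fast++
(s=2,f=4) a[fast]=2≠0 swap→a[2]=2 → slow++,fast++

slow=3, fast=5, a=[6, 3, 2, 0, 0, 0, 9, 2, 7, 0, 0, 0]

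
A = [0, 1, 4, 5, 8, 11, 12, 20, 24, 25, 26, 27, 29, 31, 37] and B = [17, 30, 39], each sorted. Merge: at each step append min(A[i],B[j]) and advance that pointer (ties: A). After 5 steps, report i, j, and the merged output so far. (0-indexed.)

i=0 j=0: A[i]=0<=B[j]=17 take 0, i++
i=1 j=0: A[i]=1<=B[j]=17 take 1, i++
i=2 j=0: A[i]=4<=B[j]=17 take 4, i++
i=3 j=0: A[i]=5<=B[j]=17 take 5, i++
i=4 j=0: A[i]=8<=B[j]=17 take 8, i++

i=5, j=0, merged so far=[0, 1, 4, 5, 8]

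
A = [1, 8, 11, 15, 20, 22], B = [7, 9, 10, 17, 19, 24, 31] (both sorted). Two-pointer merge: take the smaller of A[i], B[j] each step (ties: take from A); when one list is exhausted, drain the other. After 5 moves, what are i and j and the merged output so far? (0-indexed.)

i=0 j=0: A[i]=1<=B[j]=7 take 1, i++
i=1 j=0: A[i]=8>B[j]=7 take 7, j++
i=1 j=1: A[i]=8<=B[j]=9 take 8, i++
i=2 j=1: A[i]=11>B[j]=9 take 9, j++
i=2 j=2: A[i]=11>B[j]=10 take 10, j++

i=2, j=3, merged so far=[1, 7, 8, 9, 10]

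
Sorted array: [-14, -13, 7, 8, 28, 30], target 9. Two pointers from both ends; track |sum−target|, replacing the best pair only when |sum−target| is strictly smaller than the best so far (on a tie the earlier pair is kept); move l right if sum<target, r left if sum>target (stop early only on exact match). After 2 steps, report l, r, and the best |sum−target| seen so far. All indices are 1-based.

l=1 r=6: -14+30=16 d=7 *, r--
l=1 r=5: -14+28=14 d=5 *, r--

l=1, r=4, best |Δ|=5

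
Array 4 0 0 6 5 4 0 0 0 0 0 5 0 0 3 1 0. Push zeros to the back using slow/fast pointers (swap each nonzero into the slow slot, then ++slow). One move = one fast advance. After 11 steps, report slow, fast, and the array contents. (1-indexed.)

slow=5, fast=12, a=[4, 6, 5, 4, 0, 0, 0, 0, 0, 0, 0, 5, 0, 0, 3, 1, 0]

slow=1 fast=1: a[fast]=4≠0 swap→a[1]=4, slow++,fast++
slow=2 fast=2: a[fast]=0, fast++
slow=2 fast=3: a[fast]=0, fast++
slow=2 fast=4: a[fast]=6≠0 swap→a[2]=6, slow++,fast++
slow=3 fast=5: a[fast]=5≠0 swap→a[3]=5, slow++,fast++
slow=4 fast=6: a[fast]=4≠0 swap→a[4]=4, slow++,fast++
slow=5 fast=7: a[fast]=0, fast++
slow=5 fast=8: a[fast]=0, fast++
slow=5 fast=9: a[fast]=0, fast++
slow=5 fast=10: a[fast]=0, fast++
slow=5 fast=11: a[fast]=0, fast++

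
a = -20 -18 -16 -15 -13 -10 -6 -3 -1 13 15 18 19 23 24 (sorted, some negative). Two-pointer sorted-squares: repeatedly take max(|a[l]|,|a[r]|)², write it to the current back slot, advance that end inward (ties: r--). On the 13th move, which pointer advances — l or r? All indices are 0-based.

l

[0,14] |-20|<=|24| out[14]=576 → r--
[0,13] |-20|<=|23| out[13]=529 → r--
[0,12] |-20|>|19| out[12]=400 → l++
[1,12] |-18|<=|19| out[11]=361 → r--
[1,11] |-18|<=|18| out[10]=324 → r--
[1,10] |-18|>|15| out[9]=324 → l++
[2,10] |-16|>|15| out[8]=256 → l++
[3,10] |-15|<=|15| out[7]=225 → r--
[3,9] |-15|>|13| out[6]=225 → l++
[4,9] |-13|<=|13| out[5]=169 → r--
[4,8] |-13|>|-1| out[4]=169 → l++
[5,8] |-10|>|-1| out[3]=100 → l++
[6,8] |-6|>|-1| out[2]=36 → l++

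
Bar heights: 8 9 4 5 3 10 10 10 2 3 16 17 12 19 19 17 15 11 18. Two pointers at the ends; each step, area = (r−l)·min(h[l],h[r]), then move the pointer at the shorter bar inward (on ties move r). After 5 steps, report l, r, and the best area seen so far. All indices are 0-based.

l=5, r=18, best area=153

l=0 r=18: min(8,18)*18=144 best=144 *, l++
l=1 r=18: min(9,18)*17=153 best=153 *, l++
l=2 r=18: min(4,18)*16=64 best=153, l++
l=3 r=18: min(5,18)*15=75 best=153, l++
l=4 r=18: min(3,18)*14=42 best=153, l++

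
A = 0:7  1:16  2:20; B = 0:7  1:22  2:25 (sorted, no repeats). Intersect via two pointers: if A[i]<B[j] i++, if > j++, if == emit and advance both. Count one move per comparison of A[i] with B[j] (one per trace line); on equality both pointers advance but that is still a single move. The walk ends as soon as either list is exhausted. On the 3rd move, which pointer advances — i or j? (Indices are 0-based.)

i

[i=0,j=0] 7==7 emit → i++,j++
[i=1,j=1] 16<22 → i++
[i=2,j=1] 20<22 → i++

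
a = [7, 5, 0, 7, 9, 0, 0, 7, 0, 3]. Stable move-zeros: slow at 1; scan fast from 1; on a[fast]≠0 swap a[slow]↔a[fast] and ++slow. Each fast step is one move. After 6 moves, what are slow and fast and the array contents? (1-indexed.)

slow=1 fast=1: a[fast]=7≠0 swap→a[1]=7, slow++,fast++
slow=2 fast=2: a[fast]=5≠0 swap→a[2]=5, slow++,fast++
slow=3 fast=3: a[fast]=0, fast++
slow=3 fast=4: a[fast]=7≠0 swap→a[3]=7, slow++,fast++
slow=4 fast=5: a[fast]=9≠0 swap→a[4]=9, slow++,fast++
slow=5 fast=6: a[fast]=0, fast++

slow=5, fast=7, a=[7, 5, 7, 9, 0, 0, 0, 7, 0, 3]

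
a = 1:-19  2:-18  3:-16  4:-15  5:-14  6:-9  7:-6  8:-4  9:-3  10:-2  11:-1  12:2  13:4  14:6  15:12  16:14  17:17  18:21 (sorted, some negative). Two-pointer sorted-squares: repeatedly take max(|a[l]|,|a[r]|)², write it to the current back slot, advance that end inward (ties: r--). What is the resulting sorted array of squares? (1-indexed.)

[1,18] |-19|<=|21| out[18]=441 → r--
[1,17] |-19|>|17| out[17]=361 → l++
[2,17] |-18|>|17| out[16]=324 → l++
[3,17] |-16|<=|17| out[15]=289 → r--
[3,16] |-16|>|14| out[14]=256 → l++
[4,16] |-15|>|14| out[13]=225 → l++
[5,16] |-14|<=|14| out[12]=196 → r--
[5,15] |-14|>|12| out[11]=196 → l++
[6,15] |-9|<=|12| out[10]=144 → r--
[6,14] |-9|>|6| out[9]=81 → l++
[7,14] |-6|<=|6| out[8]=36 → r--
[7,13] |-6|>|4| out[7]=36 → l++
[8,13] |-4|<=|4| out[6]=16 → r--
[8,12] |-4|>|2| out[5]=16 → l++
[9,12] |-3|>|2| out[4]=9 → l++
[10,12] |-2|<=|2| out[3]=4 → r--
[10,11] |-2|>|-1| out[2]=4 → l++
[11,11] |-1|<=|-1| out[1]=1 → r--

[1, 4, 4, 9, 16, 16, 36, 36, 81, 144, 196, 196, 225, 256, 289, 324, 361, 441]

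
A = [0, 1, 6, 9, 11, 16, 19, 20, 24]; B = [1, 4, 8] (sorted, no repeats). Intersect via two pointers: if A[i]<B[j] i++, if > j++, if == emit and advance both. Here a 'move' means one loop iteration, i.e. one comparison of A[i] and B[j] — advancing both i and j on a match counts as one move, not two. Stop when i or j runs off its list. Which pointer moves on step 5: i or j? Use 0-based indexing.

j

i=0 j=0: 0<1, i++
i=1 j=0: 1==1 emit, i++,j++
i=2 j=1: 6>4, j++
i=2 j=2: 6<8, i++
i=3 j=2: 9>8, j++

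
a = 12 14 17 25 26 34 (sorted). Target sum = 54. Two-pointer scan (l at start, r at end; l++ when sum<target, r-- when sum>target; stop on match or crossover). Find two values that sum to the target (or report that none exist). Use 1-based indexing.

l=1 r=6: 12+34=46 <54, l++
l=2 r=6: 14+34=48 <54, l++
l=3 r=6: 17+34=51 <54, l++
l=4 r=6: 25+34=59 >54, r--
l=4 r=5: 25+26=51 <54, l++

no pair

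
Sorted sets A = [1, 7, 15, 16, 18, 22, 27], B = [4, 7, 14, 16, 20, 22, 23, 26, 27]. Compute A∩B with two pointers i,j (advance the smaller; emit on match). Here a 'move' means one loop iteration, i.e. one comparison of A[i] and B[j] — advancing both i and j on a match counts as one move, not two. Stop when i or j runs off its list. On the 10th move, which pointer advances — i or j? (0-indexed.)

j

i=0 j=0: 1<4, i++
i=1 j=0: 7>4, j++
i=1 j=1: 7==7 emit, i++,j++
i=2 j=2: 15>14, j++
i=2 j=3: 15<16, i++
i=3 j=3: 16==16 emit, i++,j++
i=4 j=4: 18<20, i++
i=5 j=4: 22>20, j++
i=5 j=5: 22==22 emit, i++,j++
i=6 j=6: 27>23, j++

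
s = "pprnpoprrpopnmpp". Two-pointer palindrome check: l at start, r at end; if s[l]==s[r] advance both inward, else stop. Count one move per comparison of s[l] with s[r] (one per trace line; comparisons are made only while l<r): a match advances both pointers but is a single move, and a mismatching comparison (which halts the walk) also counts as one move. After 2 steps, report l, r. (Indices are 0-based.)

l=2, r=13

[0,15] 'p'=='p' → l++,r--
[1,14] 'p'=='p' → l++,r--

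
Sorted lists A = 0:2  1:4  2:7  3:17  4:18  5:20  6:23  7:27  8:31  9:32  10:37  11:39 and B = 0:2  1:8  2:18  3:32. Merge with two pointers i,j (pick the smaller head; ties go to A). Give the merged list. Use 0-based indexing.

[i=0,j=0] A[i]=2<=B[j]=2 take 2 → i++
[i=1,j=0] A[i]=4>B[j]=2 take 2 → j++
[i=1,j=1] A[i]=4<=B[j]=8 take 4 → i++
[i=2,j=1] A[i]=7<=B[j]=8 take 7 → i++
[i=3,j=1] A[i]=17>B[j]=8 take 8 → j++
[i=3,j=2] A[i]=17<=B[j]=18 take 17 → i++
[i=4,j=2] A[i]=18<=B[j]=18 take 18 → i++
[i=5,j=2] A[i]=20>B[j]=18 take 18 → j++
[i=5,j=3] A[i]=20<=B[j]=32 take 20 → i++
[i=6,j=3] A[i]=23<=B[j]=32 take 23 → i++
[i=7,j=3] A[i]=27<=B[j]=32 take 27 → i++
[i=8,j=3] A[i]=31<=B[j]=32 take 31 → i++
[i=9,j=3] A[i]=32<=B[j]=32 take 32 → i++
[i=10,j=3] A[i]=37>B[j]=32 take 32 → j++
[i=10,j=4] B done, take A[i]=37 → i++
[i=11,j=4] B done, take A[i]=39 → i++

[2, 2, 4, 7, 8, 17, 18, 18, 20, 23, 27, 31, 32, 32, 37, 39]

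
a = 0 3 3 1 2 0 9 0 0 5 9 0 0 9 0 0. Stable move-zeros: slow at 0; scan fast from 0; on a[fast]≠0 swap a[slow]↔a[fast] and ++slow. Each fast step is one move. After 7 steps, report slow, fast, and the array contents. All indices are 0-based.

slow=0 fast=0: a[fast]=0, fast++
slow=0 fast=1: a[fast]=3≠0 swap→a[0]=3, slow++,fast++
slow=1 fast=2: a[fast]=3≠0 swap→a[1]=3, slow++,fast++
slow=2 fast=3: a[fast]=1≠0 swap→a[2]=1, slow++,fast++
slow=3 fast=4: a[fast]=2≠0 swap→a[3]=2, slow++,fast++
slow=4 fast=5: a[fast]=0, fast++
slow=4 fast=6: a[fast]=9≠0 swap→a[4]=9, slow++,fast++

slow=5, fast=7, a=[3, 3, 1, 2, 9, 0, 0, 0, 0, 5, 9, 0, 0, 9, 0, 0]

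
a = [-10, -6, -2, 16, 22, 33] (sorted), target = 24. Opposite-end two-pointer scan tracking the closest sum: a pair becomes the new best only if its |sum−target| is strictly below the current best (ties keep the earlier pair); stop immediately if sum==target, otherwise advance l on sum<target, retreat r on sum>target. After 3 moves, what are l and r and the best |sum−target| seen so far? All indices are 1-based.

l=1 r=6: -10+33=23 d=1 *, l++
l=2 r=6: -6+33=27 d=3, r--
l=2 r=5: -6+22=16 d=8, l++

l=3, r=5, best |Δ|=1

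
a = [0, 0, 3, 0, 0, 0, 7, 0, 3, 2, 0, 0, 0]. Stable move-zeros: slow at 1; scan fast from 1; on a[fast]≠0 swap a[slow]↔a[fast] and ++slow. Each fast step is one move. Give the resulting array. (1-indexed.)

slow=1 fast=1: a[fast]=0, fast++
slow=1 fast=2: a[fast]=0, fast++
slow=1 fast=3: a[fast]=3≠0 swap→a[1]=3, slow++,fast++
slow=2 fast=4: a[fast]=0, fast++
slow=2 fast=5: a[fast]=0, fast++
slow=2 fast=6: a[fast]=0, fast++
slow=2 fast=7: a[fast]=7≠0 swap→a[2]=7, slow++,fast++
slow=3 fast=8: a[fast]=0, fast++
slow=3 fast=9: a[fast]=3≠0 swap→a[3]=3, slow++,fast++
slow=4 fast=10: a[fast]=2≠0 swap→a[4]=2, slow++,fast++
slow=5 fast=11: a[fast]=0, fast++
slow=5 fast=12: a[fast]=0, fast++
slow=5 fast=13: a[fast]=0, fast++

[3, 7, 3, 2, 0, 0, 0, 0, 0, 0, 0, 0, 0]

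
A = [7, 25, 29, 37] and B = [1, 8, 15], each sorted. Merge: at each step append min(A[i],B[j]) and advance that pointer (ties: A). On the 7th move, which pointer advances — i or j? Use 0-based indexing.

i

[i=0,j=0] A[i]=7>B[j]=1 take 1 → j++
[i=0,j=1] A[i]=7<=B[j]=8 take 7 → i++
[i=1,j=1] A[i]=25>B[j]=8 take 8 → j++
[i=1,j=2] A[i]=25>B[j]=15 take 15 → j++
[i=1,j=3] B done, take A[i]=25 → i++
[i=2,j=3] B done, take A[i]=29 → i++
[i=3,j=3] B done, take A[i]=37 → i++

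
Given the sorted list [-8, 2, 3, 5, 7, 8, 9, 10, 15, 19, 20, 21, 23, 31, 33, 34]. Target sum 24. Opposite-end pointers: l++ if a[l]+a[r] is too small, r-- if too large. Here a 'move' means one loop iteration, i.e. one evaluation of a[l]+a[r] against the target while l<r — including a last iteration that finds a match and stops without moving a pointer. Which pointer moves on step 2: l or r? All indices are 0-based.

l=0 r=15: -8+34=26 >24, r--
l=0 r=14: -8+33=25 >24, r--

r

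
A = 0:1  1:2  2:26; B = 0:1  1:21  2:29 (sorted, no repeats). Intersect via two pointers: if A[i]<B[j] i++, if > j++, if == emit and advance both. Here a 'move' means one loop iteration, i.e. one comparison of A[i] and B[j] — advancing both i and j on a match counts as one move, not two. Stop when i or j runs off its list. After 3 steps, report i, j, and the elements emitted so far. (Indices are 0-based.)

i=2, j=2, emitted=[1]

[i=0,j=0] 1==1 emit → i++,j++
[i=1,j=1] 2<21 → i++
[i=2,j=1] 26>21 → j++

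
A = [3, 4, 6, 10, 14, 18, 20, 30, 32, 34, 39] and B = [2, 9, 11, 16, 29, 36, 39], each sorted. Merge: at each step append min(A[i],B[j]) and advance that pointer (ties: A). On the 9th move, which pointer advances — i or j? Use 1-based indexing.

[i=1,j=1] A[i]=3>B[j]=2 take 2 → j++
[i=1,j=2] A[i]=3<=B[j]=9 take 3 → i++
[i=2,j=2] A[i]=4<=B[j]=9 take 4 → i++
[i=3,j=2] A[i]=6<=B[j]=9 take 6 → i++
[i=4,j=2] A[i]=10>B[j]=9 take 9 → j++
[i=4,j=3] A[i]=10<=B[j]=11 take 10 → i++
[i=5,j=3] A[i]=14>B[j]=11 take 11 → j++
[i=5,j=4] A[i]=14<=B[j]=16 take 14 → i++
[i=6,j=4] A[i]=18>B[j]=16 take 16 → j++

j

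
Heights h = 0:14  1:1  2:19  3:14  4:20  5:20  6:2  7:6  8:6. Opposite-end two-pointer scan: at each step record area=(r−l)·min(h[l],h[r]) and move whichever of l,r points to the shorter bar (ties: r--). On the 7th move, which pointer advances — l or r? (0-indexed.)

l=0 r=8: min(14,6)*8=48 best=48 *, r--
l=0 r=7: min(14,6)*7=42 best=48, r--
l=0 r=6: min(14,2)*6=12 best=48, r--
l=0 r=5: min(14,20)*5=70 best=70 *, l++
l=1 r=5: min(1,20)*4=4 best=70, l++
l=2 r=5: min(19,20)*3=57 best=70, l++
l=3 r=5: min(14,20)*2=28 best=70, l++

l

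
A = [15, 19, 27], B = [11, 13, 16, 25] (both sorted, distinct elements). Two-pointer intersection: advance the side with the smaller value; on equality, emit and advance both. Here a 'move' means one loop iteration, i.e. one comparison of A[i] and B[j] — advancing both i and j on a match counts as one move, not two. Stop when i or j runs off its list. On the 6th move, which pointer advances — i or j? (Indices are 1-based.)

j

i=1 j=1: 15>11, j++
i=1 j=2: 15>13, j++
i=1 j=3: 15<16, i++
i=2 j=3: 19>16, j++
i=2 j=4: 19<25, i++
i=3 j=4: 27>25, j++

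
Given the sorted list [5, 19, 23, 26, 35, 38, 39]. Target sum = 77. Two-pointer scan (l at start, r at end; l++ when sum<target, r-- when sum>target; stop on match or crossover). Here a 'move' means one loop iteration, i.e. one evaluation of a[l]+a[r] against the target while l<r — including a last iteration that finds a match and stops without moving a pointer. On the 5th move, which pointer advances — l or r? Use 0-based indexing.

l

l=0 r=6: 5+39=44 <77, l++
l=1 r=6: 19+39=58 <77, l++
l=2 r=6: 23+39=62 <77, l++
l=3 r=6: 26+39=65 <77, l++
l=4 r=6: 35+39=74 <77, l++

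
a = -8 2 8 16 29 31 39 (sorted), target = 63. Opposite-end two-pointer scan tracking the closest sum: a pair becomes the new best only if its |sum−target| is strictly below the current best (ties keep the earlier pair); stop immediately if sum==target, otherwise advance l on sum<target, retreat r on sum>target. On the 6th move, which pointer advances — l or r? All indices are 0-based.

[0,6] -8+39=31 d=32 * → l++
[1,6] 2+39=41 d=22 * → l++
[2,6] 8+39=47 d=16 * → l++
[3,6] 16+39=55 d=8 * → l++
[4,6] 29+39=68 d=5 * → r--
[4,5] 29+31=60 d=3 * → l++

l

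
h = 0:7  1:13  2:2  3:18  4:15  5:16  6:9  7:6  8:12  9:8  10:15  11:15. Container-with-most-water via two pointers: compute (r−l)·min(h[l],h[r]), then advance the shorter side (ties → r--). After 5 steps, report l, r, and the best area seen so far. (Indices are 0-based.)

[0,11] min(7,15)*11=77 best=77 * → l++
[1,11] min(13,15)*10=130 best=130 * → l++
[2,11] min(2,15)*9=18 best=130 → l++
[3,11] min(18,15)*8=120 best=130 → r--
[3,10] min(18,15)*7=105 best=130 → r--

l=3, r=9, best area=130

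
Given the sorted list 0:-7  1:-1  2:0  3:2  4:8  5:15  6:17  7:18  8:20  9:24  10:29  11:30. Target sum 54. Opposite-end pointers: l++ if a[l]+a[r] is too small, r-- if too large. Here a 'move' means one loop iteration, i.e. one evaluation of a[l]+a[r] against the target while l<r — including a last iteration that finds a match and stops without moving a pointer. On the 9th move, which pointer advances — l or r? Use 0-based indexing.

[0,11] -7+30=23 <54 → l++
[1,11] -1+30=29 <54 → l++
[2,11] 0+30=30 <54 → l++
[3,11] 2+30=32 <54 → l++
[4,11] 8+30=38 <54 → l++
[5,11] 15+30=45 <54 → l++
[6,11] 17+30=47 <54 → l++
[7,11] 18+30=48 <54 → l++
[8,11] 20+30=50 <54 → l++

l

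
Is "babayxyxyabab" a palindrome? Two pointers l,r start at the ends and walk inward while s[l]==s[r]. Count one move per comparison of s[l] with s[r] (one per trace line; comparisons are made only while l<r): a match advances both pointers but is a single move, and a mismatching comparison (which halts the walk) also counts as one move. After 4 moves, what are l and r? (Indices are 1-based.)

[1,13] 'b'=='b' → l++,r--
[2,12] 'a'=='a' → l++,r--
[3,11] 'b'=='b' → l++,r--
[4,10] 'a'=='a' → l++,r--

l=5, r=9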